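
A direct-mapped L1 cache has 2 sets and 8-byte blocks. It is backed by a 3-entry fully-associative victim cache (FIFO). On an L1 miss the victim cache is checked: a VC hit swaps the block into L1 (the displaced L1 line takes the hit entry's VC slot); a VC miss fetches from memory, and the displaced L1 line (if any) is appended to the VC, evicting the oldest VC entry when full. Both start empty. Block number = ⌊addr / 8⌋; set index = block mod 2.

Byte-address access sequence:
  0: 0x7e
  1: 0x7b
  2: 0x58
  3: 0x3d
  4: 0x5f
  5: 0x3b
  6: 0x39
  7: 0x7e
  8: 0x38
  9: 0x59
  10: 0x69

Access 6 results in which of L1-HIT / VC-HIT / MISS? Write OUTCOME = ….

OUTCOME = L1-HIT

0: 0x7e (blk 15, set 1) → MISS  vc=[]
1: 0x7b (blk 15, set 1) → L1-HIT  vc=[]
2: 0x58 (blk 11, set 1) → MISS  vc=[15]
3: 0x3d (blk 7, set 1) → MISS  vc=[15, 11]
4: 0x5f (blk 11, set 1) → VC-HIT  vc=[15, 7]
5: 0x3b (blk 7, set 1) → VC-HIT  vc=[15, 11]
6: 0x39 (blk 7, set 1) → L1-HIT  vc=[15, 11]
7: 0x7e (blk 15, set 1) → VC-HIT  vc=[7, 11]
8: 0x38 (blk 7, set 1) → VC-HIT  vc=[15, 11]
9: 0x59 (blk 11, set 1) → VC-HIT  vc=[15, 7]
10: 0x69 (blk 13, set 1) → MISS  vc=[15, 7, 11]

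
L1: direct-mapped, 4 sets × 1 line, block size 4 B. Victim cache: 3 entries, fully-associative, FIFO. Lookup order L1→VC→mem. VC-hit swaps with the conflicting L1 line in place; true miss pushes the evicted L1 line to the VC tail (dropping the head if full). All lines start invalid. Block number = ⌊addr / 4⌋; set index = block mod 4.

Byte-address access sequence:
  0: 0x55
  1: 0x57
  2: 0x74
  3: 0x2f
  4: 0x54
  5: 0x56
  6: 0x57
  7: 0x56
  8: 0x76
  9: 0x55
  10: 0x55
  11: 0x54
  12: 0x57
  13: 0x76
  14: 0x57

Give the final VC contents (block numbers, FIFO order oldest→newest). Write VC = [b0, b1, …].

VC = [29]

  [0] addr=0x55 blk=21 s=1: MISS | VC []
  [1] addr=0x57 blk=21 s=1: L1-HIT | VC []
  [2] addr=0x74 blk=29 s=1: MISS | VC [21]
  [3] addr=0x2f blk=11 s=3: MISS | VC [21]
  [4] addr=0x54 blk=21 s=1: VC-HIT | VC [29]
  [5] addr=0x56 blk=21 s=1: L1-HIT | VC [29]
  [6] addr=0x57 blk=21 s=1: L1-HIT | VC [29]
  [7] addr=0x56 blk=21 s=1: L1-HIT | VC [29]
  [8] addr=0x76 blk=29 s=1: VC-HIT | VC [21]
  [9] addr=0x55 blk=21 s=1: VC-HIT | VC [29]
  [10] addr=0x55 blk=21 s=1: L1-HIT | VC [29]
  [11] addr=0x54 blk=21 s=1: L1-HIT | VC [29]
  [12] addr=0x57 blk=21 s=1: L1-HIT | VC [29]
  [13] addr=0x76 blk=29 s=1: VC-HIT | VC [21]
  [14] addr=0x57 blk=21 s=1: VC-HIT | VC [29]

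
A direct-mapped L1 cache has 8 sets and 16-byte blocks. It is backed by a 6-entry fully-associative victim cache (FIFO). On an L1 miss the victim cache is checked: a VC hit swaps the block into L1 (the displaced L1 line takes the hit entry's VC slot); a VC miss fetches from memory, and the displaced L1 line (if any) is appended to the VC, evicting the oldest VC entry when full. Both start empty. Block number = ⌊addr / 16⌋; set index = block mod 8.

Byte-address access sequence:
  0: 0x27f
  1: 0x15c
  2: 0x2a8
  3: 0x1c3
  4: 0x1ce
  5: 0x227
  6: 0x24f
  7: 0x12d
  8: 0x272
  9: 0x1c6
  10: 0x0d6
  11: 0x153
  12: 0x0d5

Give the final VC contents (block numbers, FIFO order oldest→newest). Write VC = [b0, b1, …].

  [0] addr=0x27f blk=39 s=7: MISS | VC []
  [1] addr=0x15c blk=21 s=5: MISS | VC []
  [2] addr=0x2a8 blk=42 s=2: MISS | VC []
  [3] addr=0x1c3 blk=28 s=4: MISS | VC []
  [4] addr=0x1ce blk=28 s=4: L1-HIT | VC []
  [5] addr=0x227 blk=34 s=2: MISS | VC [42]
  [6] addr=0x24f blk=36 s=4: MISS | VC [42, 28]
  [7] addr=0x12d blk=18 s=2: MISS | VC [42, 28, 34]
  [8] addr=0x272 blk=39 s=7: L1-HIT | VC [42, 28, 34]
  [9] addr=0x1c6 blk=28 s=4: VC-HIT | VC [42, 36, 34]
  [10] addr=0xd6 blk=13 s=5: MISS | VC [42, 36, 34, 21]
  [11] addr=0x153 blk=21 s=5: VC-HIT | VC [42, 36, 34, 13]
  [12] addr=0xd5 blk=13 s=5: VC-HIT | VC [42, 36, 34, 21]

VC = [42, 36, 34, 21]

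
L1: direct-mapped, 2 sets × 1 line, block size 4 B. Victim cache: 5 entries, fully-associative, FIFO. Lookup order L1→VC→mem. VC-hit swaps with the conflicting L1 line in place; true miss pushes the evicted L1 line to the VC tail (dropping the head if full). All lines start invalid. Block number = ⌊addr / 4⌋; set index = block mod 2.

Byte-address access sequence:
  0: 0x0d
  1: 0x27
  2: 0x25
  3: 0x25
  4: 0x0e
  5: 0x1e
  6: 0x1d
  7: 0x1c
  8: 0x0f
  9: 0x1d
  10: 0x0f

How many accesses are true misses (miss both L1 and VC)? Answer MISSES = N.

MISSES = 3

  [0] addr=0xd blk=3 s=1: MISS | VC []
  [1] addr=0x27 blk=9 s=1: MISS | VC [3]
  [2] addr=0x25 blk=9 s=1: L1-HIT | VC [3]
  [3] addr=0x25 blk=9 s=1: L1-HIT | VC [3]
  [4] addr=0xe blk=3 s=1: VC-HIT | VC [9]
  [5] addr=0x1e blk=7 s=1: MISS | VC [9, 3]
  [6] addr=0x1d blk=7 s=1: L1-HIT | VC [9, 3]
  [7] addr=0x1c blk=7 s=1: L1-HIT | VC [9, 3]
  [8] addr=0xf blk=3 s=1: VC-HIT | VC [9, 7]
  [9] addr=0x1d blk=7 s=1: VC-HIT | VC [9, 3]
  [10] addr=0xf blk=3 s=1: VC-HIT | VC [9, 7]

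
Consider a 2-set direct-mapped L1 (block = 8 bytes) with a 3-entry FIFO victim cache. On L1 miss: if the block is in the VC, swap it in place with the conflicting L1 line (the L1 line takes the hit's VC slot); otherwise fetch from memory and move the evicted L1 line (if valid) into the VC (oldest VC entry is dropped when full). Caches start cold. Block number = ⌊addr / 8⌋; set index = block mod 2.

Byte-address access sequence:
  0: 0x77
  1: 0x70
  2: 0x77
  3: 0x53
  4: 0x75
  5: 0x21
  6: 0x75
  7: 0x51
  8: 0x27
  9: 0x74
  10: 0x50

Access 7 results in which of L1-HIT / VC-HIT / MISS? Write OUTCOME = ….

  [0] addr=0x77 blk=14 s=0: MISS | VC []
  [1] addr=0x70 blk=14 s=0: L1-HIT | VC []
  [2] addr=0x77 blk=14 s=0: L1-HIT | VC []
  [3] addr=0x53 blk=10 s=0: MISS | VC [14]
  [4] addr=0x75 blk=14 s=0: VC-HIT | VC [10]
  [5] addr=0x21 blk=4 s=0: MISS | VC [10, 14]
  [6] addr=0x75 blk=14 s=0: VC-HIT | VC [10, 4]
  [7] addr=0x51 blk=10 s=0: VC-HIT | VC [14, 4]
  [8] addr=0x27 blk=4 s=0: VC-HIT | VC [14, 10]
  [9] addr=0x74 blk=14 s=0: VC-HIT | VC [4, 10]
  [10] addr=0x50 blk=10 s=0: VC-HIT | VC [4, 14]

OUTCOME = VC-HIT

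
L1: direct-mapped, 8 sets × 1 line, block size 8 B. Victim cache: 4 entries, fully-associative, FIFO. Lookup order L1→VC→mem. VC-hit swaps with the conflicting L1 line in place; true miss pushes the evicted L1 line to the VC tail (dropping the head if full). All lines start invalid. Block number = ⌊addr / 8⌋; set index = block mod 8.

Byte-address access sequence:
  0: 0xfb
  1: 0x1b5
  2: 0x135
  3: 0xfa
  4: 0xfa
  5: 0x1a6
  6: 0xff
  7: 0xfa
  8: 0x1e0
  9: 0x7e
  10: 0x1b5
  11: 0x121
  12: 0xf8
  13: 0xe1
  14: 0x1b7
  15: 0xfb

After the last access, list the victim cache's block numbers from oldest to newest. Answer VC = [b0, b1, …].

VC = [52, 15, 60, 36]

#0 0xfb→b31/s7 MISS; vc=[]
#1 0x1b5→b54/s6 MISS; vc=[]
#2 0x135→b38/s6 MISS; vc=[54]
#3 0xfa→b31/s7 L1-HIT; vc=[54]
#4 0xfa→b31/s7 L1-HIT; vc=[54]
#5 0x1a6→b52/s4 MISS; vc=[54]
#6 0xff→b31/s7 L1-HIT; vc=[54]
#7 0xfa→b31/s7 L1-HIT; vc=[54]
#8 0x1e0→b60/s4 MISS; vc=[54,52]
#9 0x7e→b15/s7 MISS; vc=[54,52,31]
#10 0x1b5→b54/s6 VC-HIT; vc=[38,52,31]
#11 0x121→b36/s4 MISS; vc=[38,52,31,60]
#12 0xf8→b31/s7 VC-HIT; vc=[38,52,15,60]
#13 0xe1→b28/s4 MISS; vc=[52,15,60,36]
#14 0x1b7→b54/s6 L1-HIT; vc=[52,15,60,36]
#15 0xfb→b31/s7 L1-HIT; vc=[52,15,60,36]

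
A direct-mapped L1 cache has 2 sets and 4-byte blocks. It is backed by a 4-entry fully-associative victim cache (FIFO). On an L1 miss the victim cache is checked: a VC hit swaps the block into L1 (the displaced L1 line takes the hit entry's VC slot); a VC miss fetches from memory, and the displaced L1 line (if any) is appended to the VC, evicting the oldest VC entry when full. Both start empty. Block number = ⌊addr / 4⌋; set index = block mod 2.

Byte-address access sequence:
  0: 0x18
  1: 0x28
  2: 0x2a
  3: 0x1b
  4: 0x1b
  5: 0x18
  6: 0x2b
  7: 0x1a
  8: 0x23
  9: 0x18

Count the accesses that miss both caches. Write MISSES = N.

MISSES = 3

  [0] addr=0x18 blk=6 s=0: MISS | VC []
  [1] addr=0x28 blk=10 s=0: MISS | VC [6]
  [2] addr=0x2a blk=10 s=0: L1-HIT | VC [6]
  [3] addr=0x1b blk=6 s=0: VC-HIT | VC [10]
  [4] addr=0x1b blk=6 s=0: L1-HIT | VC [10]
  [5] addr=0x18 blk=6 s=0: L1-HIT | VC [10]
  [6] addr=0x2b blk=10 s=0: VC-HIT | VC [6]
  [7] addr=0x1a blk=6 s=0: VC-HIT | VC [10]
  [8] addr=0x23 blk=8 s=0: MISS | VC [10, 6]
  [9] addr=0x18 blk=6 s=0: VC-HIT | VC [10, 8]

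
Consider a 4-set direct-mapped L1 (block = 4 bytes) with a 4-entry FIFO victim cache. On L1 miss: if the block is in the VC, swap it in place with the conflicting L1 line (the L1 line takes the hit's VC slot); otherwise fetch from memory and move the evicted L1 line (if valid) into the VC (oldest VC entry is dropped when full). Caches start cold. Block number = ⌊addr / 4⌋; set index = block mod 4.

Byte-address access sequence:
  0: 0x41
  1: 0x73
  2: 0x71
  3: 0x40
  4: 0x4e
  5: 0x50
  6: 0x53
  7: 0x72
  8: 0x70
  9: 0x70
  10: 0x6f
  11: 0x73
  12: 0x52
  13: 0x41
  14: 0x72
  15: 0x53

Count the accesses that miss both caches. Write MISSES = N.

MISSES = 5

#0 0x41→b16/s0 MISS; vc=[]
#1 0x73→b28/s0 MISS; vc=[16]
#2 0x71→b28/s0 L1-HIT; vc=[16]
#3 0x40→b16/s0 VC-HIT; vc=[28]
#4 0x4e→b19/s3 MISS; vc=[28]
#5 0x50→b20/s0 MISS; vc=[28,16]
#6 0x53→b20/s0 L1-HIT; vc=[28,16]
#7 0x72→b28/s0 VC-HIT; vc=[20,16]
#8 0x70→b28/s0 L1-HIT; vc=[20,16]
#9 0x70→b28/s0 L1-HIT; vc=[20,16]
#10 0x6f→b27/s3 MISS; vc=[20,16,19]
#11 0x73→b28/s0 L1-HIT; vc=[20,16,19]
#12 0x52→b20/s0 VC-HIT; vc=[28,16,19]
#13 0x41→b16/s0 VC-HIT; vc=[28,20,19]
#14 0x72→b28/s0 VC-HIT; vc=[16,20,19]
#15 0x53→b20/s0 VC-HIT; vc=[16,28,19]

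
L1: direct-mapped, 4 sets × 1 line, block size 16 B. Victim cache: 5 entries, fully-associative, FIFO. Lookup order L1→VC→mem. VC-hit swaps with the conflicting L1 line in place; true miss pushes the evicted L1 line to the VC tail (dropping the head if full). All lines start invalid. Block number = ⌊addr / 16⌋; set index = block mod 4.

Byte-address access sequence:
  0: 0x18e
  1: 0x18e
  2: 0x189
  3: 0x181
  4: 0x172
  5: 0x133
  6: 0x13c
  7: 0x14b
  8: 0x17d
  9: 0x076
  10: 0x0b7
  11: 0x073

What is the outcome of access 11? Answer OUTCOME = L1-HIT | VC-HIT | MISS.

OUTCOME = VC-HIT

  [0] addr=0x18e blk=24 s=0: MISS | VC []
  [1] addr=0x18e blk=24 s=0: L1-HIT | VC []
  [2] addr=0x189 blk=24 s=0: L1-HIT | VC []
  [3] addr=0x181 blk=24 s=0: L1-HIT | VC []
  [4] addr=0x172 blk=23 s=3: MISS | VC []
  [5] addr=0x133 blk=19 s=3: MISS | VC [23]
  [6] addr=0x13c blk=19 s=3: L1-HIT | VC [23]
  [7] addr=0x14b blk=20 s=0: MISS | VC [23, 24]
  [8] addr=0x17d blk=23 s=3: VC-HIT | VC [19, 24]
  [9] addr=0x76 blk=7 s=3: MISS | VC [19, 24, 23]
  [10] addr=0xb7 blk=11 s=3: MISS | VC [19, 24, 23, 7]
  [11] addr=0x73 blk=7 s=3: VC-HIT | VC [19, 24, 23, 11]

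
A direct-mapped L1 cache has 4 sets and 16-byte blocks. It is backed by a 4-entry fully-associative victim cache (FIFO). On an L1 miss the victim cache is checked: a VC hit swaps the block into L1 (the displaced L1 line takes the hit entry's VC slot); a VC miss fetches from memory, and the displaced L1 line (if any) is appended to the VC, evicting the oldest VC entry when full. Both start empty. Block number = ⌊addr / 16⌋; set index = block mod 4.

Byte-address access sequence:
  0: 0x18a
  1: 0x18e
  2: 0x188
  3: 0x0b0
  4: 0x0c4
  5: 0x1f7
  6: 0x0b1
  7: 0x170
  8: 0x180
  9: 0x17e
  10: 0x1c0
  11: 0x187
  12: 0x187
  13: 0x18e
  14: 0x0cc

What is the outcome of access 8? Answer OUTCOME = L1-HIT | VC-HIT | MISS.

OUTCOME = VC-HIT

  [0] addr=0x18a blk=24 s=0: MISS | VC []
  [1] addr=0x18e blk=24 s=0: L1-HIT | VC []
  [2] addr=0x188 blk=24 s=0: L1-HIT | VC []
  [3] addr=0xb0 blk=11 s=3: MISS | VC []
  [4] addr=0xc4 blk=12 s=0: MISS | VC [24]
  [5] addr=0x1f7 blk=31 s=3: MISS | VC [24, 11]
  [6] addr=0xb1 blk=11 s=3: VC-HIT | VC [24, 31]
  [7] addr=0x170 blk=23 s=3: MISS | VC [24, 31, 11]
  [8] addr=0x180 blk=24 s=0: VC-HIT | VC [12, 31, 11]
  [9] addr=0x17e blk=23 s=3: L1-HIT | VC [12, 31, 11]
  [10] addr=0x1c0 blk=28 s=0: MISS | VC [12, 31, 11, 24]
  [11] addr=0x187 blk=24 s=0: VC-HIT | VC [12, 31, 11, 28]
  [12] addr=0x187 blk=24 s=0: L1-HIT | VC [12, 31, 11, 28]
  [13] addr=0x18e blk=24 s=0: L1-HIT | VC [12, 31, 11, 28]
  [14] addr=0xcc blk=12 s=0: VC-HIT | VC [24, 31, 11, 28]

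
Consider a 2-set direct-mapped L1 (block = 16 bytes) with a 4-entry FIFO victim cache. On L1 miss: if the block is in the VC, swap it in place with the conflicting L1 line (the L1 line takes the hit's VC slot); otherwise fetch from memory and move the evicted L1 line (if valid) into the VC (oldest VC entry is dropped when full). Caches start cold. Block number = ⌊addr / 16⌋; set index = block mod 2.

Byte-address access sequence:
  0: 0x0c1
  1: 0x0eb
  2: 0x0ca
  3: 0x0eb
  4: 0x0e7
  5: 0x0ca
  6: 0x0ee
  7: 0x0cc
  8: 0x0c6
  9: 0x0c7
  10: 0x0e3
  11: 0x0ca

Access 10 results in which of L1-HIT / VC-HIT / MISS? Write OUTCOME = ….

  [0] addr=0xc1 blk=12 s=0: MISS | VC []
  [1] addr=0xeb blk=14 s=0: MISS | VC [12]
  [2] addr=0xca blk=12 s=0: VC-HIT | VC [14]
  [3] addr=0xeb blk=14 s=0: VC-HIT | VC [12]
  [4] addr=0xe7 blk=14 s=0: L1-HIT | VC [12]
  [5] addr=0xca blk=12 s=0: VC-HIT | VC [14]
  [6] addr=0xee blk=14 s=0: VC-HIT | VC [12]
  [7] addr=0xcc blk=12 s=0: VC-HIT | VC [14]
  [8] addr=0xc6 blk=12 s=0: L1-HIT | VC [14]
  [9] addr=0xc7 blk=12 s=0: L1-HIT | VC [14]
  [10] addr=0xe3 blk=14 s=0: VC-HIT | VC [12]
  [11] addr=0xca blk=12 s=0: VC-HIT | VC [14]

OUTCOME = VC-HIT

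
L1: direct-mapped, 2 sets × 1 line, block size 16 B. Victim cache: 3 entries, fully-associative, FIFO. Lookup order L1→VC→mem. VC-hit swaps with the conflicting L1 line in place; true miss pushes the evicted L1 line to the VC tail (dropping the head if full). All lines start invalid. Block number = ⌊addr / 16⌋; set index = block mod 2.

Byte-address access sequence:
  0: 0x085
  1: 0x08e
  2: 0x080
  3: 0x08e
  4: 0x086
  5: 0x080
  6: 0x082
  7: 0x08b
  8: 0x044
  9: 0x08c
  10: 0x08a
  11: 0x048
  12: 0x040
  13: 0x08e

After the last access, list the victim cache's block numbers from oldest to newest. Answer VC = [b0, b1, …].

VC = [4]

  [0] addr=0x85 blk=8 s=0: MISS | VC []
  [1] addr=0x8e blk=8 s=0: L1-HIT | VC []
  [2] addr=0x80 blk=8 s=0: L1-HIT | VC []
  [3] addr=0x8e blk=8 s=0: L1-HIT | VC []
  [4] addr=0x86 blk=8 s=0: L1-HIT | VC []
  [5] addr=0x80 blk=8 s=0: L1-HIT | VC []
  [6] addr=0x82 blk=8 s=0: L1-HIT | VC []
  [7] addr=0x8b blk=8 s=0: L1-HIT | VC []
  [8] addr=0x44 blk=4 s=0: MISS | VC [8]
  [9] addr=0x8c blk=8 s=0: VC-HIT | VC [4]
  [10] addr=0x8a blk=8 s=0: L1-HIT | VC [4]
  [11] addr=0x48 blk=4 s=0: VC-HIT | VC [8]
  [12] addr=0x40 blk=4 s=0: L1-HIT | VC [8]
  [13] addr=0x8e blk=8 s=0: VC-HIT | VC [4]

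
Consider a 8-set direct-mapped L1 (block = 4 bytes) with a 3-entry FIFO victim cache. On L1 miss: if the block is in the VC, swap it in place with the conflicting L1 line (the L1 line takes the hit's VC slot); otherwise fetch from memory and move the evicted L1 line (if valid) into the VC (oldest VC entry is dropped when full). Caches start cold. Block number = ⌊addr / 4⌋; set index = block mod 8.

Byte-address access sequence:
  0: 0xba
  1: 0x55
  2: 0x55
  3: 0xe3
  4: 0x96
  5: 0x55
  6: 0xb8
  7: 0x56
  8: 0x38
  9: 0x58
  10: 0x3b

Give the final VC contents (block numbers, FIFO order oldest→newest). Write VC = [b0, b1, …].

VC = [37, 46, 22]

#0 0xba→b46/s6 MISS; vc=[]
#1 0x55→b21/s5 MISS; vc=[]
#2 0x55→b21/s5 L1-HIT; vc=[]
#3 0xe3→b56/s0 MISS; vc=[]
#4 0x96→b37/s5 MISS; vc=[21]
#5 0x55→b21/s5 VC-HIT; vc=[37]
#6 0xb8→b46/s6 L1-HIT; vc=[37]
#7 0x56→b21/s5 L1-HIT; vc=[37]
#8 0x38→b14/s6 MISS; vc=[37,46]
#9 0x58→b22/s6 MISS; vc=[37,46,14]
#10 0x3b→b14/s6 VC-HIT; vc=[37,46,22]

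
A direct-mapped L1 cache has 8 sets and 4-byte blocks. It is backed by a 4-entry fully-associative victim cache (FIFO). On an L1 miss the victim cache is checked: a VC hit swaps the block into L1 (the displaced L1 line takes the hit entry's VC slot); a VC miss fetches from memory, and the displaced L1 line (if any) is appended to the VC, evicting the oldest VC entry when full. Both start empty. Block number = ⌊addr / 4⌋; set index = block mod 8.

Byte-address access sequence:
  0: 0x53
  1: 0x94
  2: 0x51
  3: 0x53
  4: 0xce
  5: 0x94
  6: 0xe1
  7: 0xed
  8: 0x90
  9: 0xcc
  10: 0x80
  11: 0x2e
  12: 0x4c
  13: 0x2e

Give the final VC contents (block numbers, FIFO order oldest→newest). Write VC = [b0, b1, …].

0: 0x53 (blk 20, set 4) → MISS  vc=[]
1: 0x94 (blk 37, set 5) → MISS  vc=[]
2: 0x51 (blk 20, set 4) → L1-HIT  vc=[]
3: 0x53 (blk 20, set 4) → L1-HIT  vc=[]
4: 0xce (blk 51, set 3) → MISS  vc=[]
5: 0x94 (blk 37, set 5) → L1-HIT  vc=[]
6: 0xe1 (blk 56, set 0) → MISS  vc=[]
7: 0xed (blk 59, set 3) → MISS  vc=[51]
8: 0x90 (blk 36, set 4) → MISS  vc=[51, 20]
9: 0xcc (blk 51, set 3) → VC-HIT  vc=[59, 20]
10: 0x80 (blk 32, set 0) → MISS  vc=[59, 20, 56]
11: 0x2e (blk 11, set 3) → MISS  vc=[59, 20, 56, 51]
12: 0x4c (blk 19, set 3) → MISS  vc=[20, 56, 51, 11]
13: 0x2e (blk 11, set 3) → VC-HIT  vc=[20, 56, 51, 19]

VC = [20, 56, 51, 19]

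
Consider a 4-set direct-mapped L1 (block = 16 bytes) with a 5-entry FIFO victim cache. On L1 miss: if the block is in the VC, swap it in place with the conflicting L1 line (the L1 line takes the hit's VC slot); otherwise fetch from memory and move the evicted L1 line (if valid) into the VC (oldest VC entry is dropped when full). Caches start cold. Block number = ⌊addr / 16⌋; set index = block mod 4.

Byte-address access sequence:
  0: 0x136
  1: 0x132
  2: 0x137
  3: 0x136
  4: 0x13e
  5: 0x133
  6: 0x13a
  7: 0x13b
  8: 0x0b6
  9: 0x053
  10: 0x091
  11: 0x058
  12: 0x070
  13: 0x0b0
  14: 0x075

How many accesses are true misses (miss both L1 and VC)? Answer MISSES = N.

0: 0x136 (blk 19, set 3) → MISS  vc=[]
1: 0x132 (blk 19, set 3) → L1-HIT  vc=[]
2: 0x137 (blk 19, set 3) → L1-HIT  vc=[]
3: 0x136 (blk 19, set 3) → L1-HIT  vc=[]
4: 0x13e (blk 19, set 3) → L1-HIT  vc=[]
5: 0x133 (blk 19, set 3) → L1-HIT  vc=[]
6: 0x13a (blk 19, set 3) → L1-HIT  vc=[]
7: 0x13b (blk 19, set 3) → L1-HIT  vc=[]
8: 0xb6 (blk 11, set 3) → MISS  vc=[19]
9: 0x53 (blk 5, set 1) → MISS  vc=[19]
10: 0x91 (blk 9, set 1) → MISS  vc=[19, 5]
11: 0x58 (blk 5, set 1) → VC-HIT  vc=[19, 9]
12: 0x70 (blk 7, set 3) → MISS  vc=[19, 9, 11]
13: 0xb0 (blk 11, set 3) → VC-HIT  vc=[19, 9, 7]
14: 0x75 (blk 7, set 3) → VC-HIT  vc=[19, 9, 11]

MISSES = 5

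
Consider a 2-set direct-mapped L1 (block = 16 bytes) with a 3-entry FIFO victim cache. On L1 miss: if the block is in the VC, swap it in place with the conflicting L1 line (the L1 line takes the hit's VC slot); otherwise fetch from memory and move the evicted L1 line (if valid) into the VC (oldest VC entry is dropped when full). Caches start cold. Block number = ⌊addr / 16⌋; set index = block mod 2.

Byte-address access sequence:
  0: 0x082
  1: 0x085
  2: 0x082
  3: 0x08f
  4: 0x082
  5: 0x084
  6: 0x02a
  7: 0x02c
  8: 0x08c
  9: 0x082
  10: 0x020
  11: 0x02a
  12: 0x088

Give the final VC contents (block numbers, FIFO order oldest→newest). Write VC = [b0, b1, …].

VC = [2]

0: 0x82 (blk 8, set 0) → MISS  vc=[]
1: 0x85 (blk 8, set 0) → L1-HIT  vc=[]
2: 0x82 (blk 8, set 0) → L1-HIT  vc=[]
3: 0x8f (blk 8, set 0) → L1-HIT  vc=[]
4: 0x82 (blk 8, set 0) → L1-HIT  vc=[]
5: 0x84 (blk 8, set 0) → L1-HIT  vc=[]
6: 0x2a (blk 2, set 0) → MISS  vc=[8]
7: 0x2c (blk 2, set 0) → L1-HIT  vc=[8]
8: 0x8c (blk 8, set 0) → VC-HIT  vc=[2]
9: 0x82 (blk 8, set 0) → L1-HIT  vc=[2]
10: 0x20 (blk 2, set 0) → VC-HIT  vc=[8]
11: 0x2a (blk 2, set 0) → L1-HIT  vc=[8]
12: 0x88 (blk 8, set 0) → VC-HIT  vc=[2]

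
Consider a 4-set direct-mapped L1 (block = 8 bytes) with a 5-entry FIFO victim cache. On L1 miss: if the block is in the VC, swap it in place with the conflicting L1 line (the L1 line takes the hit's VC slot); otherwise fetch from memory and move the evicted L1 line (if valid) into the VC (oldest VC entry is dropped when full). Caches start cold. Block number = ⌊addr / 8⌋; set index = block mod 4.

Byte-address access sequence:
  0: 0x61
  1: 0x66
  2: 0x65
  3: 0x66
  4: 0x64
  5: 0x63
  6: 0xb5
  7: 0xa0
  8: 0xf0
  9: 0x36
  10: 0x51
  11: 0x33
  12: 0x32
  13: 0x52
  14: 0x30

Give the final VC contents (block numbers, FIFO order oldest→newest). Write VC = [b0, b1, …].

VC = [12, 22, 30, 10]

  [0] addr=0x61 blk=12 s=0: MISS | VC []
  [1] addr=0x66 blk=12 s=0: L1-HIT | VC []
  [2] addr=0x65 blk=12 s=0: L1-HIT | VC []
  [3] addr=0x66 blk=12 s=0: L1-HIT | VC []
  [4] addr=0x64 blk=12 s=0: L1-HIT | VC []
  [5] addr=0x63 blk=12 s=0: L1-HIT | VC []
  [6] addr=0xb5 blk=22 s=2: MISS | VC []
  [7] addr=0xa0 blk=20 s=0: MISS | VC [12]
  [8] addr=0xf0 blk=30 s=2: MISS | VC [12, 22]
  [9] addr=0x36 blk=6 s=2: MISS | VC [12, 22, 30]
  [10] addr=0x51 blk=10 s=2: MISS | VC [12, 22, 30, 6]
  [11] addr=0x33 blk=6 s=2: VC-HIT | VC [12, 22, 30, 10]
  [12] addr=0x32 blk=6 s=2: L1-HIT | VC [12, 22, 30, 10]
  [13] addr=0x52 blk=10 s=2: VC-HIT | VC [12, 22, 30, 6]
  [14] addr=0x30 blk=6 s=2: VC-HIT | VC [12, 22, 30, 10]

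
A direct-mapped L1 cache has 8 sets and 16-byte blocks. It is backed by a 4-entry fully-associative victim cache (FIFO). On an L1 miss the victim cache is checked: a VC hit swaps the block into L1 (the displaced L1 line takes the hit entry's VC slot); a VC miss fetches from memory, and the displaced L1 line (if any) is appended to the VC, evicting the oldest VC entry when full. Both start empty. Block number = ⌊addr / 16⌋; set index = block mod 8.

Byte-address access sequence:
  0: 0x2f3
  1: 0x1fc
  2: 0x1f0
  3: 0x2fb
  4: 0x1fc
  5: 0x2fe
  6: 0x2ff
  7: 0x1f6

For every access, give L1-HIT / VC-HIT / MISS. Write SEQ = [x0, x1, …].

SEQ = [MISS, MISS, L1-HIT, VC-HIT, VC-HIT, VC-HIT, L1-HIT, VC-HIT]

  [0] addr=0x2f3 blk=47 s=7: MISS | VC []
  [1] addr=0x1fc blk=31 s=7: MISS | VC [47]
  [2] addr=0x1f0 blk=31 s=7: L1-HIT | VC [47]
  [3] addr=0x2fb blk=47 s=7: VC-HIT | VC [31]
  [4] addr=0x1fc blk=31 s=7: VC-HIT | VC [47]
  [5] addr=0x2fe blk=47 s=7: VC-HIT | VC [31]
  [6] addr=0x2ff blk=47 s=7: L1-HIT | VC [31]
  [7] addr=0x1f6 blk=31 s=7: VC-HIT | VC [47]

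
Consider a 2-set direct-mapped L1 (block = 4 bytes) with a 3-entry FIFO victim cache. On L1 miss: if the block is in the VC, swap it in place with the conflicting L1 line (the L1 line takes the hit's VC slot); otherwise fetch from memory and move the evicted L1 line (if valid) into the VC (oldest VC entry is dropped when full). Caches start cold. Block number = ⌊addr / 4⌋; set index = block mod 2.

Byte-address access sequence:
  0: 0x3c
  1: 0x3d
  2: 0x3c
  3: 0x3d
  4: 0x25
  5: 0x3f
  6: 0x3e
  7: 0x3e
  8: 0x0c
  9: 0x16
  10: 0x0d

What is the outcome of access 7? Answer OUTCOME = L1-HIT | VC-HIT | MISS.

OUTCOME = L1-HIT

#0 0x3c→b15/s1 MISS; vc=[]
#1 0x3d→b15/s1 L1-HIT; vc=[]
#2 0x3c→b15/s1 L1-HIT; vc=[]
#3 0x3d→b15/s1 L1-HIT; vc=[]
#4 0x25→b9/s1 MISS; vc=[15]
#5 0x3f→b15/s1 VC-HIT; vc=[9]
#6 0x3e→b15/s1 L1-HIT; vc=[9]
#7 0x3e→b15/s1 L1-HIT; vc=[9]
#8 0xc→b3/s1 MISS; vc=[9,15]
#9 0x16→b5/s1 MISS; vc=[9,15,3]
#10 0xd→b3/s1 VC-HIT; vc=[9,15,5]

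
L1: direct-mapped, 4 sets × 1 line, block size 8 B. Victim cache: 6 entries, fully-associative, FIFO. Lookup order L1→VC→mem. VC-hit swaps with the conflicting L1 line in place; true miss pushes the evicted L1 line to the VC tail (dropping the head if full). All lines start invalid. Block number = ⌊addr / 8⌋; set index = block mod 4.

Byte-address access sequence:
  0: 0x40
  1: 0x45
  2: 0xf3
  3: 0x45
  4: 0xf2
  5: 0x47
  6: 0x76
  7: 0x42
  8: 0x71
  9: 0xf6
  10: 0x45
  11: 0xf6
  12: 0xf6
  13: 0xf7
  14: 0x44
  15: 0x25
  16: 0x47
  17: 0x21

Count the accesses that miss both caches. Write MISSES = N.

MISSES = 4

  [0] addr=0x40 blk=8 s=0: MISS | VC []
  [1] addr=0x45 blk=8 s=0: L1-HIT | VC []
  [2] addr=0xf3 blk=30 s=2: MISS | VC []
  [3] addr=0x45 blk=8 s=0: L1-HIT | VC []
  [4] addr=0xf2 blk=30 s=2: L1-HIT | VC []
  [5] addr=0x47 blk=8 s=0: L1-HIT | VC []
  [6] addr=0x76 blk=14 s=2: MISS | VC [30]
  [7] addr=0x42 blk=8 s=0: L1-HIT | VC [30]
  [8] addr=0x71 blk=14 s=2: L1-HIT | VC [30]
  [9] addr=0xf6 blk=30 s=2: VC-HIT | VC [14]
  [10] addr=0x45 blk=8 s=0: L1-HIT | VC [14]
  [11] addr=0xf6 blk=30 s=2: L1-HIT | VC [14]
  [12] addr=0xf6 blk=30 s=2: L1-HIT | VC [14]
  [13] addr=0xf7 blk=30 s=2: L1-HIT | VC [14]
  [14] addr=0x44 blk=8 s=0: L1-HIT | VC [14]
  [15] addr=0x25 blk=4 s=0: MISS | VC [14, 8]
  [16] addr=0x47 blk=8 s=0: VC-HIT | VC [14, 4]
  [17] addr=0x21 blk=4 s=0: VC-HIT | VC [14, 8]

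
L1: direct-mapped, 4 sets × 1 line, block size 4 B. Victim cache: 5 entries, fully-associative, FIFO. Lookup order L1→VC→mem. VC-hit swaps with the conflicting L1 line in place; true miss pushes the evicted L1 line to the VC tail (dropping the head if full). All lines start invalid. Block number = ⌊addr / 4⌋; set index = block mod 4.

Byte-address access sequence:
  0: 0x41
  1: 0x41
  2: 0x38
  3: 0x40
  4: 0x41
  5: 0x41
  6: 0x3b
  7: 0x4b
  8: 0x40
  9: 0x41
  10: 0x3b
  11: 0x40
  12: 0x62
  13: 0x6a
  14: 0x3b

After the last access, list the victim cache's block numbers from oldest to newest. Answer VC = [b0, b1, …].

VC = [18, 16, 26]

#0 0x41→b16/s0 MISS; vc=[]
#1 0x41→b16/s0 L1-HIT; vc=[]
#2 0x38→b14/s2 MISS; vc=[]
#3 0x40→b16/s0 L1-HIT; vc=[]
#4 0x41→b16/s0 L1-HIT; vc=[]
#5 0x41→b16/s0 L1-HIT; vc=[]
#6 0x3b→b14/s2 L1-HIT; vc=[]
#7 0x4b→b18/s2 MISS; vc=[14]
#8 0x40→b16/s0 L1-HIT; vc=[14]
#9 0x41→b16/s0 L1-HIT; vc=[14]
#10 0x3b→b14/s2 VC-HIT; vc=[18]
#11 0x40→b16/s0 L1-HIT; vc=[18]
#12 0x62→b24/s0 MISS; vc=[18,16]
#13 0x6a→b26/s2 MISS; vc=[18,16,14]
#14 0x3b→b14/s2 VC-HIT; vc=[18,16,26]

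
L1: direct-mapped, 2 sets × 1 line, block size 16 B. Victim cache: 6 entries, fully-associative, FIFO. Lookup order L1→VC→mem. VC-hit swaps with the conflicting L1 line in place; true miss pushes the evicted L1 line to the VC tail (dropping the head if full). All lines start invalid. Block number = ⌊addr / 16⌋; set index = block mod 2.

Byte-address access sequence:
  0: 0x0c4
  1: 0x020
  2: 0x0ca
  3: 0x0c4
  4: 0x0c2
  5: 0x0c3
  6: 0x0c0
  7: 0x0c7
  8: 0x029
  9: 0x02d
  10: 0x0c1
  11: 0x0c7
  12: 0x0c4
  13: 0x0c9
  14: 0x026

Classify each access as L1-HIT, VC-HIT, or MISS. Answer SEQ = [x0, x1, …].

0: 0xc4 (blk 12, set 0) → MISS  vc=[]
1: 0x20 (blk 2, set 0) → MISS  vc=[12]
2: 0xca (blk 12, set 0) → VC-HIT  vc=[2]
3: 0xc4 (blk 12, set 0) → L1-HIT  vc=[2]
4: 0xc2 (blk 12, set 0) → L1-HIT  vc=[2]
5: 0xc3 (blk 12, set 0) → L1-HIT  vc=[2]
6: 0xc0 (blk 12, set 0) → L1-HIT  vc=[2]
7: 0xc7 (blk 12, set 0) → L1-HIT  vc=[2]
8: 0x29 (blk 2, set 0) → VC-HIT  vc=[12]
9: 0x2d (blk 2, set 0) → L1-HIT  vc=[12]
10: 0xc1 (blk 12, set 0) → VC-HIT  vc=[2]
11: 0xc7 (blk 12, set 0) → L1-HIT  vc=[2]
12: 0xc4 (blk 12, set 0) → L1-HIT  vc=[2]
13: 0xc9 (blk 12, set 0) → L1-HIT  vc=[2]
14: 0x26 (blk 2, set 0) → VC-HIT  vc=[12]

SEQ = [MISS, MISS, VC-HIT, L1-HIT, L1-HIT, L1-HIT, L1-HIT, L1-HIT, VC-HIT, L1-HIT, VC-HIT, L1-HIT, L1-HIT, L1-HIT, VC-HIT]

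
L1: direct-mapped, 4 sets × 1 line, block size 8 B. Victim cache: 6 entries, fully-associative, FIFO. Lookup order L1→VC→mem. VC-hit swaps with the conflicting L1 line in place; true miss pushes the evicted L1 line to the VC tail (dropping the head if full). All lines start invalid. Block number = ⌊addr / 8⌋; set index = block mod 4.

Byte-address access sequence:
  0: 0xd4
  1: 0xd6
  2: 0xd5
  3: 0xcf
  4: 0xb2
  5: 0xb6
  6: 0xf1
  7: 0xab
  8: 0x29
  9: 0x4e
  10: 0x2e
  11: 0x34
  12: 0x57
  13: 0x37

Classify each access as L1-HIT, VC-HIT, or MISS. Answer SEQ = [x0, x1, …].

SEQ = [MISS, L1-HIT, L1-HIT, MISS, MISS, L1-HIT, MISS, MISS, MISS, MISS, VC-HIT, MISS, MISS, VC-HIT]

  [0] addr=0xd4 blk=26 s=2: MISS | VC []
  [1] addr=0xd6 blk=26 s=2: L1-HIT | VC []
  [2] addr=0xd5 blk=26 s=2: L1-HIT | VC []
  [3] addr=0xcf blk=25 s=1: MISS | VC []
  [4] addr=0xb2 blk=22 s=2: MISS | VC [26]
  [5] addr=0xb6 blk=22 s=2: L1-HIT | VC [26]
  [6] addr=0xf1 blk=30 s=2: MISS | VC [26, 22]
  [7] addr=0xab blk=21 s=1: MISS | VC [26, 22, 25]
  [8] addr=0x29 blk=5 s=1: MISS | VC [26, 22, 25, 21]
  [9] addr=0x4e blk=9 s=1: MISS | VC [26, 22, 25, 21, 5]
  [10] addr=0x2e blk=5 s=1: VC-HIT | VC [26, 22, 25, 21, 9]
  [11] addr=0x34 blk=6 s=2: MISS | VC [26, 22, 25, 21, 9, 30]
  [12] addr=0x57 blk=10 s=2: MISS | VC [22, 25, 21, 9, 30, 6]
  [13] addr=0x37 blk=6 s=2: VC-HIT | VC [22, 25, 21, 9, 30, 10]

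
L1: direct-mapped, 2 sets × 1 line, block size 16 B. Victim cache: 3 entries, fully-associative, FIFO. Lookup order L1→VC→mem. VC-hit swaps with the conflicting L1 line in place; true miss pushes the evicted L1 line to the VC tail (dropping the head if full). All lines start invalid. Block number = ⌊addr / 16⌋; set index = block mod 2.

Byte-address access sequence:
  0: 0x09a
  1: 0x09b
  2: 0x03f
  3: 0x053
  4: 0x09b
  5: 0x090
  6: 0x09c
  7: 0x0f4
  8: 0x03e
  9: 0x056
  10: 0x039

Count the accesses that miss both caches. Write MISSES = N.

MISSES = 4

  [0] addr=0x9a blk=9 s=1: MISS | VC []
  [1] addr=0x9b blk=9 s=1: L1-HIT | VC []
  [2] addr=0x3f blk=3 s=1: MISS | VC [9]
  [3] addr=0x53 blk=5 s=1: MISS | VC [9, 3]
  [4] addr=0x9b blk=9 s=1: VC-HIT | VC [5, 3]
  [5] addr=0x90 blk=9 s=1: L1-HIT | VC [5, 3]
  [6] addr=0x9c blk=9 s=1: L1-HIT | VC [5, 3]
  [7] addr=0xf4 blk=15 s=1: MISS | VC [5, 3, 9]
  [8] addr=0x3e blk=3 s=1: VC-HIT | VC [5, 15, 9]
  [9] addr=0x56 blk=5 s=1: VC-HIT | VC [3, 15, 9]
  [10] addr=0x39 blk=3 s=1: VC-HIT | VC [5, 15, 9]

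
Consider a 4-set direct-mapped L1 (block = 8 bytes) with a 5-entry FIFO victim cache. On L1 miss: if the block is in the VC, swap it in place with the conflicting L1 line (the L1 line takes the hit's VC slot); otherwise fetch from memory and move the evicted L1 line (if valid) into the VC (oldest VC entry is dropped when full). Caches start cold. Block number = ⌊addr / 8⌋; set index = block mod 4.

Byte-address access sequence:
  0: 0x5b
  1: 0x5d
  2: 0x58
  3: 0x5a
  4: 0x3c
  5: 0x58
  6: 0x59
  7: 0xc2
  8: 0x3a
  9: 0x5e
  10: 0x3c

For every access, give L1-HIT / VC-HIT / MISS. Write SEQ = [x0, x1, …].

SEQ = [MISS, L1-HIT, L1-HIT, L1-HIT, MISS, VC-HIT, L1-HIT, MISS, VC-HIT, VC-HIT, VC-HIT]

#0 0x5b→b11/s3 MISS; vc=[]
#1 0x5d→b11/s3 L1-HIT; vc=[]
#2 0x58→b11/s3 L1-HIT; vc=[]
#3 0x5a→b11/s3 L1-HIT; vc=[]
#4 0x3c→b7/s3 MISS; vc=[11]
#5 0x58→b11/s3 VC-HIT; vc=[7]
#6 0x59→b11/s3 L1-HIT; vc=[7]
#7 0xc2→b24/s0 MISS; vc=[7]
#8 0x3a→b7/s3 VC-HIT; vc=[11]
#9 0x5e→b11/s3 VC-HIT; vc=[7]
#10 0x3c→b7/s3 VC-HIT; vc=[11]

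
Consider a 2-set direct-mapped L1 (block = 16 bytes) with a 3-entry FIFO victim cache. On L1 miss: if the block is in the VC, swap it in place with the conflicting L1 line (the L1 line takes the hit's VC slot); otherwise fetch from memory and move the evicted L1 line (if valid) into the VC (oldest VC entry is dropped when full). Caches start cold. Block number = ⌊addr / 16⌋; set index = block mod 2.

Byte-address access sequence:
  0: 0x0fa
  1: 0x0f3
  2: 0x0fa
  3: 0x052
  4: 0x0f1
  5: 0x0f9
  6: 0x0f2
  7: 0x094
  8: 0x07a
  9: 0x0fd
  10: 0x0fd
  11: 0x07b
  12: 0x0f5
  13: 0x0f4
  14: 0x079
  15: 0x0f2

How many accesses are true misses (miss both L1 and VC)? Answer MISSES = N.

#0 0xfa→b15/s1 MISS; vc=[]
#1 0xf3→b15/s1 L1-HIT; vc=[]
#2 0xfa→b15/s1 L1-HIT; vc=[]
#3 0x52→b5/s1 MISS; vc=[15]
#4 0xf1→b15/s1 VC-HIT; vc=[5]
#5 0xf9→b15/s1 L1-HIT; vc=[5]
#6 0xf2→b15/s1 L1-HIT; vc=[5]
#7 0x94→b9/s1 MISS; vc=[5,15]
#8 0x7a→b7/s1 MISS; vc=[5,15,9]
#9 0xfd→b15/s1 VC-HIT; vc=[5,7,9]
#10 0xfd→b15/s1 L1-HIT; vc=[5,7,9]
#11 0x7b→b7/s1 VC-HIT; vc=[5,15,9]
#12 0xf5→b15/s1 VC-HIT; vc=[5,7,9]
#13 0xf4→b15/s1 L1-HIT; vc=[5,7,9]
#14 0x79→b7/s1 VC-HIT; vc=[5,15,9]
#15 0xf2→b15/s1 VC-HIT; vc=[5,7,9]

MISSES = 4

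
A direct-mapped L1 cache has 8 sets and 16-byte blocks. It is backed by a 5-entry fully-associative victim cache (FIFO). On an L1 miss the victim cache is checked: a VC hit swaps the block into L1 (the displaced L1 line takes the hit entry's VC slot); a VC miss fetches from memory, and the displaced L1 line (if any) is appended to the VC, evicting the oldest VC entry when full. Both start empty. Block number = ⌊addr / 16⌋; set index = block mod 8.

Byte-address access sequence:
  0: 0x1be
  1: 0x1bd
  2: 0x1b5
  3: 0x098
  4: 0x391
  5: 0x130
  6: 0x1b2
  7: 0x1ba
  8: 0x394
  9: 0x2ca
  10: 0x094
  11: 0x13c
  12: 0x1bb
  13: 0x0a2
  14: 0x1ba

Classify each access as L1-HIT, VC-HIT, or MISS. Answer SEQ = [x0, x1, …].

SEQ = [MISS, L1-HIT, L1-HIT, MISS, MISS, MISS, VC-HIT, L1-HIT, L1-HIT, MISS, VC-HIT, VC-HIT, VC-HIT, MISS, L1-HIT]

  [0] addr=0x1be blk=27 s=3: MISS | VC []
  [1] addr=0x1bd blk=27 s=3: L1-HIT | VC []
  [2] addr=0x1b5 blk=27 s=3: L1-HIT | VC []
  [3] addr=0x98 blk=9 s=1: MISS | VC []
  [4] addr=0x391 blk=57 s=1: MISS | VC [9]
  [5] addr=0x130 blk=19 s=3: MISS | VC [9, 27]
  [6] addr=0x1b2 blk=27 s=3: VC-HIT | VC [9, 19]
  [7] addr=0x1ba blk=27 s=3: L1-HIT | VC [9, 19]
  [8] addr=0x394 blk=57 s=1: L1-HIT | VC [9, 19]
  [9] addr=0x2ca blk=44 s=4: MISS | VC [9, 19]
  [10] addr=0x94 blk=9 s=1: VC-HIT | VC [57, 19]
  [11] addr=0x13c blk=19 s=3: VC-HIT | VC [57, 27]
  [12] addr=0x1bb blk=27 s=3: VC-HIT | VC [57, 19]
  [13] addr=0xa2 blk=10 s=2: MISS | VC [57, 19]
  [14] addr=0x1ba blk=27 s=3: L1-HIT | VC [57, 19]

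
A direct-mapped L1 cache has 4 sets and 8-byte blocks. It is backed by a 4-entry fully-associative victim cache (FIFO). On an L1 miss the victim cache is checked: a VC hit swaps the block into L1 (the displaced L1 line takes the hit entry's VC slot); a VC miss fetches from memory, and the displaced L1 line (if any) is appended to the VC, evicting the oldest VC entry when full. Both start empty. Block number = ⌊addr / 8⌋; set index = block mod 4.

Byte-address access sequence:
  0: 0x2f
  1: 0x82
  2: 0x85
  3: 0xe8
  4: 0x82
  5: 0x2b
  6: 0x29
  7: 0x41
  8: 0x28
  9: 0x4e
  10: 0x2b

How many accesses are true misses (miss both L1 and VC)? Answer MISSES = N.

  [0] addr=0x2f blk=5 s=1: MISS | VC []
  [1] addr=0x82 blk=16 s=0: MISS | VC []
  [2] addr=0x85 blk=16 s=0: L1-HIT | VC []
  [3] addr=0xe8 blk=29 s=1: MISS | VC [5]
  [4] addr=0x82 blk=16 s=0: L1-HIT | VC [5]
  [5] addr=0x2b blk=5 s=1: VC-HIT | VC [29]
  [6] addr=0x29 blk=5 s=1: L1-HIT | VC [29]
  [7] addr=0x41 blk=8 s=0: MISS | VC [29, 16]
  [8] addr=0x28 blk=5 s=1: L1-HIT | VC [29, 16]
  [9] addr=0x4e blk=9 s=1: MISS | VC [29, 16, 5]
  [10] addr=0x2b blk=5 s=1: VC-HIT | VC [29, 16, 9]

MISSES = 5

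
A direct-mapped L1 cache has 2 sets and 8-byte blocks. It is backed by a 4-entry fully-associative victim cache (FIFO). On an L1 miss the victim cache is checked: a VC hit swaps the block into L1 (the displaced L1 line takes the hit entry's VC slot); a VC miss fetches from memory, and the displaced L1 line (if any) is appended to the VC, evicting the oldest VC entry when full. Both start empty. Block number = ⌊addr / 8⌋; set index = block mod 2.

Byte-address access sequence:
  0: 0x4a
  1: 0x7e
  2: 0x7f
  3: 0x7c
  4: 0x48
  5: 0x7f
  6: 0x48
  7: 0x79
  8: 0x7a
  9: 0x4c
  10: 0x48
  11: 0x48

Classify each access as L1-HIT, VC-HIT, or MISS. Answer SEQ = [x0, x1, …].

SEQ = [MISS, MISS, L1-HIT, L1-HIT, VC-HIT, VC-HIT, VC-HIT, VC-HIT, L1-HIT, VC-HIT, L1-HIT, L1-HIT]

#0 0x4a→b9/s1 MISS; vc=[]
#1 0x7e→b15/s1 MISS; vc=[9]
#2 0x7f→b15/s1 L1-HIT; vc=[9]
#3 0x7c→b15/s1 L1-HIT; vc=[9]
#4 0x48→b9/s1 VC-HIT; vc=[15]
#5 0x7f→b15/s1 VC-HIT; vc=[9]
#6 0x48→b9/s1 VC-HIT; vc=[15]
#7 0x79→b15/s1 VC-HIT; vc=[9]
#8 0x7a→b15/s1 L1-HIT; vc=[9]
#9 0x4c→b9/s1 VC-HIT; vc=[15]
#10 0x48→b9/s1 L1-HIT; vc=[15]
#11 0x48→b9/s1 L1-HIT; vc=[15]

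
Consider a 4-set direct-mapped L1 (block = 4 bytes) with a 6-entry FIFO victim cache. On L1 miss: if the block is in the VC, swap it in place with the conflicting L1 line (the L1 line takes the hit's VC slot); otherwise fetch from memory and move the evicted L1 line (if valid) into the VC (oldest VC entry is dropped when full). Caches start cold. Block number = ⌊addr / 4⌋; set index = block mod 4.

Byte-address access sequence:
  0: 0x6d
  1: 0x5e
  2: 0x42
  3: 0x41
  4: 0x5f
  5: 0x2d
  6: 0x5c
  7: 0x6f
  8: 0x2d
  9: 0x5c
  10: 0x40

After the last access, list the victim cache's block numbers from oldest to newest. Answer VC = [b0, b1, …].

#0 0x6d→b27/s3 MISS; vc=[]
#1 0x5e→b23/s3 MISS; vc=[27]
#2 0x42→b16/s0 MISS; vc=[27]
#3 0x41→b16/s0 L1-HIT; vc=[27]
#4 0x5f→b23/s3 L1-HIT; vc=[27]
#5 0x2d→b11/s3 MISS; vc=[27,23]
#6 0x5c→b23/s3 VC-HIT; vc=[27,11]
#7 0x6f→b27/s3 VC-HIT; vc=[23,11]
#8 0x2d→b11/s3 VC-HIT; vc=[23,27]
#9 0x5c→b23/s3 VC-HIT; vc=[11,27]
#10 0x40→b16/s0 L1-HIT; vc=[11,27]

VC = [11, 27]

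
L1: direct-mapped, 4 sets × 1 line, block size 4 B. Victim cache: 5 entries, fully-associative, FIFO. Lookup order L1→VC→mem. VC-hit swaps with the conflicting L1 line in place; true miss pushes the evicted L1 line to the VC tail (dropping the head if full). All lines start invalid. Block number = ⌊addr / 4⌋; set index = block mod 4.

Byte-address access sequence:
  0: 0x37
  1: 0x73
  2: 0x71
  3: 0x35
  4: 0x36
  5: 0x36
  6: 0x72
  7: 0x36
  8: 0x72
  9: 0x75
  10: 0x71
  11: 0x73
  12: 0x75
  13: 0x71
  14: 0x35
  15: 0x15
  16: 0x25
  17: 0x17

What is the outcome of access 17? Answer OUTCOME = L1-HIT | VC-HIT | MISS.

OUTCOME = VC-HIT

  [0] addr=0x37 blk=13 s=1: MISS | VC []
  [1] addr=0x73 blk=28 s=0: MISS | VC []
  [2] addr=0x71 blk=28 s=0: L1-HIT | VC []
  [3] addr=0x35 blk=13 s=1: L1-HIT | VC []
  [4] addr=0x36 blk=13 s=1: L1-HIT | VC []
  [5] addr=0x36 blk=13 s=1: L1-HIT | VC []
  [6] addr=0x72 blk=28 s=0: L1-HIT | VC []
  [7] addr=0x36 blk=13 s=1: L1-HIT | VC []
  [8] addr=0x72 blk=28 s=0: L1-HIT | VC []
  [9] addr=0x75 blk=29 s=1: MISS | VC [13]
  [10] addr=0x71 blk=28 s=0: L1-HIT | VC [13]
  [11] addr=0x73 blk=28 s=0: L1-HIT | VC [13]
  [12] addr=0x75 blk=29 s=1: L1-HIT | VC [13]
  [13] addr=0x71 blk=28 s=0: L1-HIT | VC [13]
  [14] addr=0x35 blk=13 s=1: VC-HIT | VC [29]
  [15] addr=0x15 blk=5 s=1: MISS | VC [29, 13]
  [16] addr=0x25 blk=9 s=1: MISS | VC [29, 13, 5]
  [17] addr=0x17 blk=5 s=1: VC-HIT | VC [29, 13, 9]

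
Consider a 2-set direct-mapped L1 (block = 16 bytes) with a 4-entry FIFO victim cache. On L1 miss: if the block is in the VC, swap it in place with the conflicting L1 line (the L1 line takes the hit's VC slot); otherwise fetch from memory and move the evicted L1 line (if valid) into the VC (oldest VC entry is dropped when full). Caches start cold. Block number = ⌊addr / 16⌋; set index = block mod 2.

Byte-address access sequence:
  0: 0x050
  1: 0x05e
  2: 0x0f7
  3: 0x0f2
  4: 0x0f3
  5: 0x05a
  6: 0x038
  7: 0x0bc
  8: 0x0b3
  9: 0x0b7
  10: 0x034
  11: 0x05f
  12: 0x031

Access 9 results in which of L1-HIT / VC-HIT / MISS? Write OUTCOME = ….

OUTCOME = L1-HIT

#0 0x50→b5/s1 MISS; vc=[]
#1 0x5e→b5/s1 L1-HIT; vc=[]
#2 0xf7→b15/s1 MISS; vc=[5]
#3 0xf2→b15/s1 L1-HIT; vc=[5]
#4 0xf3→b15/s1 L1-HIT; vc=[5]
#5 0x5a→b5/s1 VC-HIT; vc=[15]
#6 0x38→b3/s1 MISS; vc=[15,5]
#7 0xbc→b11/s1 MISS; vc=[15,5,3]
#8 0xb3→b11/s1 L1-HIT; vc=[15,5,3]
#9 0xb7→b11/s1 L1-HIT; vc=[15,5,3]
#10 0x34→b3/s1 VC-HIT; vc=[15,5,11]
#11 0x5f→b5/s1 VC-HIT; vc=[15,3,11]
#12 0x31→b3/s1 VC-HIT; vc=[15,5,11]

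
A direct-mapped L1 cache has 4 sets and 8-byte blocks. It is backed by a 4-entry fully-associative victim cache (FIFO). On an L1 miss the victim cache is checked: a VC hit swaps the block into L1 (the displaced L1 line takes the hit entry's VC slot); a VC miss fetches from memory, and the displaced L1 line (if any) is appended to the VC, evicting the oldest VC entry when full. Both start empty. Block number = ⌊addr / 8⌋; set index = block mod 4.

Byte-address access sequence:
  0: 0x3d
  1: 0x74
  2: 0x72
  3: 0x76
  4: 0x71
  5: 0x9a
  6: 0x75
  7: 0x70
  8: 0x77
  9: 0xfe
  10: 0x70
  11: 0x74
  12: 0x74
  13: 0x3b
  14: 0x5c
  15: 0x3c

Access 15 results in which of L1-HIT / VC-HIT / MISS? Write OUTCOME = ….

OUTCOME = VC-HIT

  [0] addr=0x3d blk=7 s=3: MISS | VC []
  [1] addr=0x74 blk=14 s=2: MISS | VC []
  [2] addr=0x72 blk=14 s=2: L1-HIT | VC []
  [3] addr=0x76 blk=14 s=2: L1-HIT | VC []
  [4] addr=0x71 blk=14 s=2: L1-HIT | VC []
  [5] addr=0x9a blk=19 s=3: MISS | VC [7]
  [6] addr=0x75 blk=14 s=2: L1-HIT | VC [7]
  [7] addr=0x70 blk=14 s=2: L1-HIT | VC [7]
  [8] addr=0x77 blk=14 s=2: L1-HIT | VC [7]
  [9] addr=0xfe blk=31 s=3: MISS | VC [7, 19]
  [10] addr=0x70 blk=14 s=2: L1-HIT | VC [7, 19]
  [11] addr=0x74 blk=14 s=2: L1-HIT | VC [7, 19]
  [12] addr=0x74 blk=14 s=2: L1-HIT | VC [7, 19]
  [13] addr=0x3b blk=7 s=3: VC-HIT | VC [31, 19]
  [14] addr=0x5c blk=11 s=3: MISS | VC [31, 19, 7]
  [15] addr=0x3c blk=7 s=3: VC-HIT | VC [31, 19, 11]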